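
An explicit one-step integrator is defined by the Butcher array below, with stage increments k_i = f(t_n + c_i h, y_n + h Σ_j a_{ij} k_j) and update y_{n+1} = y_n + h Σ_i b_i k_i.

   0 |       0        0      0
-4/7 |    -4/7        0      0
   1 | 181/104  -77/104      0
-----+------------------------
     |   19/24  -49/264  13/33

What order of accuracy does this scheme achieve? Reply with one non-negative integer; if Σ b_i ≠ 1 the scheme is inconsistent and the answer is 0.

3

b = (19/24, -49/264, 13/33)
c = (0, -4/7, 1)
Ac = (0, 0, 11/26)
Σ b_i: 19/24·1 + (-49/264)·1 + 13/33·1 = 1 ✓
b·c: (-49/264)·(-4/7) + 13/33·1 = 1/2 ✓
b·c²: (-49/264)·16/49 + 13/33·1 = 1/3 ✓
b·Ac: 13/33·11/26 = 1/6 ✓; 3 stages ⇒ order 3.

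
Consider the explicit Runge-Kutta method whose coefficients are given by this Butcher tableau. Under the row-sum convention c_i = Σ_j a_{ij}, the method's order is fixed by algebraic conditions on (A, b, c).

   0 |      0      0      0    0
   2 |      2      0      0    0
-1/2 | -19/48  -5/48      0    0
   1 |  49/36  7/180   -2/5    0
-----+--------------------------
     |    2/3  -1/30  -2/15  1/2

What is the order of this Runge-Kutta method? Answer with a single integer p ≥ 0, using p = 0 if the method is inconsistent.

4

b = (2/3, -1/30, -2/15, 1/2)
c = (0, 2, -1/2, 1)
Ac = (0, 0, -5/24, 5/18)
Σ b_i: 2/3·1 + (-1/30)·1 + (-2/15)·1 + 1/2·1 = 1 ✓
b·c: (-1/30)·2 + (-2/15)·(-1/2) + 1/2·1 = 1/2 ✓
b·c²: (-1/30)·4 + (-2/15)·1/4 + 1/2·1 = 1/3 ✓
b·Ac: (-2/15)·(-5/24) + 1/2·5/18 = 1/6 ✓
b·c³: (-1/30)·8 + (-2/15)·(-1/8) + 1/2·1 = 1/4 ✓
b·(c∘Ac): (-2/15)·5/48 + 1/2·5/18 = 1/8 ✓
b·Ac²: (-2/15)·(-5/12) + 1/2·1/18 = 1/12 ✓
b·A²c: 1/2·1/12 = 1/24 ✓; 4 stages ⇒ order 4.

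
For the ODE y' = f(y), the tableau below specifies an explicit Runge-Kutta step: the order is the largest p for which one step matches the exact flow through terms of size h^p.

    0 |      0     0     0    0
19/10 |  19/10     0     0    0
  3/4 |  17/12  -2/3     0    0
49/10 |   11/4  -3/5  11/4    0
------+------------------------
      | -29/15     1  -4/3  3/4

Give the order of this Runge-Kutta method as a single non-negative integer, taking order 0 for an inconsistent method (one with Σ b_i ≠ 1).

b = (-29/15, 1, -4/3, 3/4)
c = (0, 19/10, 3/4, 49/10)
Ac = (0, 0, -19/15, 369/400)
Σ b_i: (-29/15)·1 + 1·1 + (-4/3)·1 + 3/4·1 = -91/60 ≠ 1 ⇒ order 0.

0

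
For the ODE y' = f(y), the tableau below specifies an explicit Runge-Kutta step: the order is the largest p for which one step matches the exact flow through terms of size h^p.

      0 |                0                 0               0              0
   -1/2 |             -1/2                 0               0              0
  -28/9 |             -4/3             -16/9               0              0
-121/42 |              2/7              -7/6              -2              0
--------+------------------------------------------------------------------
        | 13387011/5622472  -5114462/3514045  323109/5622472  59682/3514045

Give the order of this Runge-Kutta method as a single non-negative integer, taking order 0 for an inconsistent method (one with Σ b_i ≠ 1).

3

b = (13387011/5622472, -5114462/3514045, 323109/5622472, 59682/3514045)
c = (0, -1/2, -28/9, -121/42)
Ac = (0, 0, 8/9, 245/36)
Σ b_i: 13387011/5622472·1 + (-5114462/3514045)·1 + 323109/5622472·1 + 59682/3514045·1 = 1 ✓
b·c: (-5114462/3514045)·(-1/2) + 323109/5622472·(-28/9) + 59682/3514045·(-121/42) = 1/2 ✓
b·c²: (-5114462/3514045)·1/4 + 323109/5622472·784/81 + 59682/3514045·14641/1764 = 1/3 ✓
b·Ac: 323109/5622472·8/9 + 59682/3514045·245/36 = 1/6 ✓
b·c³: (-5114462/3514045)·(-1/8) + 323109/5622472·(-21952/729) + 59682/3514045·(-1771561/74088) = -24727651/12650562 ≠ 1/4 ⇒ order 3.
b·(c∘Ac): 323109/5622472·(-224/81) + 59682/3514045·(-4235/216) = -12446021/25301124 ≠ 1/8
b·Ac²: 323109/5622472·(-4/9) + 59682/3514045·(-12733/648) = -136348421/379516860 ≠ 1/12
b·A²c: 59682/3514045·(-16/9) = -318304/10542135 ≠ 1/24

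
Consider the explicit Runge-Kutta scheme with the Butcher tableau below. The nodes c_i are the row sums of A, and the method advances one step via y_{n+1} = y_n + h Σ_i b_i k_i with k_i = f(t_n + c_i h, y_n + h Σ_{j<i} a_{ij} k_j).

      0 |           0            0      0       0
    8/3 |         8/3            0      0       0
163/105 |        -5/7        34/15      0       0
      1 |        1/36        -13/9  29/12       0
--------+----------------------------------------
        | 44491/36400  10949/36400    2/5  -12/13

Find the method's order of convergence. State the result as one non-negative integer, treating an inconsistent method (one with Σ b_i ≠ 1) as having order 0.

2

b = (44491/36400, 10949/36400, 2/5, -12/13)
c = (0, 8/3, 163/105, 1)
Ac = (0, 0, 272/45, -379/3780)
Σ b_i: 44491/36400·1 + 10949/36400·1 + 2/5·1 + (-12/13)·1 = 1 ✓
b·c: 10949/36400·8/3 + 2/5·163/105 + (-12/13)·1 = 1/2 ✓
b·c²: 10949/36400·64/9 + 2/5·26569/11025 + (-12/13)·1 = 520718/238875 ≠ 1/3 ⇒ order 2.
b·Ac: 2/5·272/45 + (-12/13)·(-379/3780) = 5711/2275 ≠ 1/6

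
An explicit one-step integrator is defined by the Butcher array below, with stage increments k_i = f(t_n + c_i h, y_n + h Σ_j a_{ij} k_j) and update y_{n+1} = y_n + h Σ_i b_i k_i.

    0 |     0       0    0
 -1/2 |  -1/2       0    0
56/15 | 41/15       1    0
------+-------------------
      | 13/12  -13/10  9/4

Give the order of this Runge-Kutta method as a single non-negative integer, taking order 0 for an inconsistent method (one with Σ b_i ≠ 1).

0

b = (13/12, -13/10, 9/4)
c = (0, -1/2, 56/15)
Ac = (0, 0, -1/2)
Σ b_i: 13/12·1 + (-13/10)·1 + 9/4·1 = 61/30 ≠ 1 ⇒ order 0.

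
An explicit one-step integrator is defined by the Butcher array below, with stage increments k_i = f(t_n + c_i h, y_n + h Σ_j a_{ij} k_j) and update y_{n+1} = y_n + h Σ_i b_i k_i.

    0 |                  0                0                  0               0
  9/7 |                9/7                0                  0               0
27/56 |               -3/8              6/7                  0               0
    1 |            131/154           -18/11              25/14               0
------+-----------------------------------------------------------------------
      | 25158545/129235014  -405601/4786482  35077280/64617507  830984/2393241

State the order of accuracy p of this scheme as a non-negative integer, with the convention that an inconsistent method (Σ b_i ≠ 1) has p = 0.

b = (25158545/129235014, -405601/4786482, 35077280/64617507, 830984/2393241)
c = (0, 9/7, 27/56, 1)
Ac = (0, 0, 54/49, -10719/8624)
Σ b_i: 25158545/129235014·1 + (-405601/4786482)·1 + 35077280/64617507·1 + 830984/2393241·1 = 1 ✓
b·c: (-405601/4786482)·9/7 + 35077280/64617507·27/56 + 830984/2393241·1 = 1/2 ✓
b·c²: (-405601/4786482)·81/49 + 35077280/64617507·729/3136 + 830984/2393241·1 = 1/3 ✓
b·Ac: 35077280/64617507·54/49 + 830984/2393241·(-10719/8624) = 1/6 ✓
b·c³: (-405601/4786482)·729/343 + 35077280/64617507·19683/175616 + 830984/2393241·1 = 427725635/1876300944 ≠ 1/4 ⇒ order 3.
b·(c∘Ac): 35077280/64617507·729/1372 + 830984/2393241·(-10719/8624) = -11190159/78179206 ≠ 1/8
b·Ac²: 35077280/64617507·486/343 + 830984/2393241·(-1105893/482944) = -16223379/625433648 ≠ 1/12
b·A²c: 830984/2393241·675/343 = 26710200/39089603 ≠ 1/24

3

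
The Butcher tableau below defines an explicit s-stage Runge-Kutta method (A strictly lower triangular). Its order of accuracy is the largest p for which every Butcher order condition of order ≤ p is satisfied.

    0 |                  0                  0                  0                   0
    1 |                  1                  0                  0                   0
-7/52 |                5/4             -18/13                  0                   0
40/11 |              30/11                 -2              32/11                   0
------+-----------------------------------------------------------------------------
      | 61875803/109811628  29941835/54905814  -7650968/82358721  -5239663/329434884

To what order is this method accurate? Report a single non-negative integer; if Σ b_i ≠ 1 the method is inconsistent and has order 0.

b = (61875803/109811628, 29941835/54905814, -7650968/82358721, -5239663/329434884)
c = (0, 1, -7/52, 40/11)
Ac = (0, 0, -18/13, -342/143)
Σ b_i: 61875803/109811628·1 + 29941835/54905814·1 + (-7650968/82358721)·1 + (-5239663/329434884)·1 = 1 ✓
b·c: 29941835/54905814·1 + (-7650968/82358721)·(-7/52) + (-5239663/329434884)·40/11 = 1/2 ✓
b·c²: 29941835/54905814·1 + (-7650968/82358721)·49/2704 + (-5239663/329434884)·1600/121 = 1/3 ✓
b·Ac: (-7650968/82358721)·(-18/13) + (-5239663/329434884)·(-342/143) = 1/6 ✓
b·c³: 29941835/54905814·1 + (-7650968/82358721)·(-343/140608) + (-5239663/329434884)·64000/1331 = -6884883911/31406125608 ≠ 1/4 ⇒ order 3.
b·(c∘Ac): (-7650968/82358721)·63/338 + (-5239663/329434884)·(-13680/1573) = 1107328/9150969 ≠ 1/8
b·Ac²: (-7650968/82358721)·(-18/13) + (-5239663/329434884)·(-3620/1859) = 170877529/1070663373 ≠ 1/12
b·A²c: (-5239663/329434884)·(-576/143) = 586256/9150969 ≠ 1/24

3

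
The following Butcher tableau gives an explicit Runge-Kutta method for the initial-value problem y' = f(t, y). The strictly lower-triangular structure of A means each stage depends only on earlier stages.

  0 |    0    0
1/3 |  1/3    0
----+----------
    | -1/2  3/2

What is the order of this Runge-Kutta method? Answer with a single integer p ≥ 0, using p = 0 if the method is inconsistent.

2

b = (-1/2, 3/2)
c = (0, 1/3)
Σ b_i: (-1/2)·1 + 3/2·1 = 1 ✓
b·c: 3/2·1/3 = 1/2 ✓; 2 stages ⇒ order 2.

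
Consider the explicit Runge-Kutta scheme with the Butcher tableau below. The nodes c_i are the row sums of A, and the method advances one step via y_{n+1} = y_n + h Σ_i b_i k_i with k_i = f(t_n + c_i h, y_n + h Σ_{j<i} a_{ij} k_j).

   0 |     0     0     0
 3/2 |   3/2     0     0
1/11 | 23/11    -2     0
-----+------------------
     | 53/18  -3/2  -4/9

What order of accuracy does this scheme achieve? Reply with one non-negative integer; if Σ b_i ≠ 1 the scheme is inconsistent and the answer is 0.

1

b = (53/18, -3/2, -4/9)
c = (0, 3/2, 1/11)
Ac = (0, 0, -3)
Σ b_i: 53/18·1 + (-3/2)·1 + (-4/9)·1 = 1 ✓
b·c: (-3/2)·3/2 + (-4/9)·1/11 = -907/396 ≠ 1/2 ⇒ order 1.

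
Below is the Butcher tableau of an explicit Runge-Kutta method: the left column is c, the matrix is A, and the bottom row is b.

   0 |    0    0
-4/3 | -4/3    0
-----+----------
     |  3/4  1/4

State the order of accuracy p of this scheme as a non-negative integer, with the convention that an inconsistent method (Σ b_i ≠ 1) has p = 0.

b = (3/4, 1/4)
c = (0, -4/3)
Σ b_i: 3/4·1 + 1/4·1 = 1 ✓
b·c: 1/4·(-4/3) = -1/3 ≠ 1/2 ⇒ order 1.

1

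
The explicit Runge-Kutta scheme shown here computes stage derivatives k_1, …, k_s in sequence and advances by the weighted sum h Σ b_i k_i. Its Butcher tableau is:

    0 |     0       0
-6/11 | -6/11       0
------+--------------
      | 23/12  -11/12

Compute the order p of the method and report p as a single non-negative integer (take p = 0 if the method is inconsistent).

b = (23/12, -11/12)
c = (0, -6/11)
Σ b_i: 23/12·1 + (-11/12)·1 = 1 ✓
b·c: (-11/12)·(-6/11) = 1/2 ✓; 2 stages ⇒ order 2.

2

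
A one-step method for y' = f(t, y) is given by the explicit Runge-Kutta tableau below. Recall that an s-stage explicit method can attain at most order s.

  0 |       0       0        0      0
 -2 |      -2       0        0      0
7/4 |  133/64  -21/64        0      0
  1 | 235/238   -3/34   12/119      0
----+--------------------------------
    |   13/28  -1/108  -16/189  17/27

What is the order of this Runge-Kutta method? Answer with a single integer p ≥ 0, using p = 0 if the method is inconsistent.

b = (13/28, -1/108, -16/189, 17/27)
c = (0, -2, 7/4, 1)
Ac = (0, 0, 21/32, 6/17)
Σ b_i: 13/28·1 + (-1/108)·1 + (-16/189)·1 + 17/27·1 = 1 ✓
b·c: (-1/108)·(-2) + (-16/189)·7/4 + 17/27·1 = 1/2 ✓
b·c²: (-1/108)·4 + (-16/189)·49/16 + 17/27·1 = 1/3 ✓
b·Ac: (-16/189)·21/32 + 17/27·6/17 = 1/6 ✓
b·c³: (-1/108)·(-8) + (-16/189)·343/64 + 17/27·1 = 1/4 ✓
b·(c∘Ac): (-16/189)·147/128 + 17/27·6/17 = 1/8 ✓
b·Ac²: (-16/189)·(-21/16) + 17/27·(-3/68) = 1/12 ✓
b·A²c: 17/27·9/136 = 1/24 ✓; 4 stages ⇒ order 4.

4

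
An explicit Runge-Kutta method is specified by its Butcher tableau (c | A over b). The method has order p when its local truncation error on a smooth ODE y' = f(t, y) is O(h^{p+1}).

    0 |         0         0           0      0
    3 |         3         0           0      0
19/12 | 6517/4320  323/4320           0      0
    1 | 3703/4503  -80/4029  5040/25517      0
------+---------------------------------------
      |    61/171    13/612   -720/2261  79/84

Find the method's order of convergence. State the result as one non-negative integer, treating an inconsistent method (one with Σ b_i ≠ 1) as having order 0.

4

b = (61/171, 13/612, -720/2261, 79/84)
c = (0, 3, 19/12, 1)
Ac = (0, 0, 323/1440, 20/79)
Σ b_i: 61/171·1 + 13/612·1 + (-720/2261)·1 + 79/84·1 = 1 ✓
b·c: 13/612·3 + (-720/2261)·19/12 + 79/84·1 = 1/2 ✓
b·c²: 13/612·9 + (-720/2261)·361/144 + 79/84·1 = 1/3 ✓
b·Ac: (-720/2261)·323/1440 + 79/84·20/79 = 1/6 ✓
b·c³: 13/612·27 + (-720/2261)·6859/1728 + 79/84·1 = 1/4 ✓
b·(c∘Ac): (-720/2261)·6137/17280 + 79/84·20/79 = 1/8 ✓
b·Ac²: (-720/2261)·323/480 + 79/84·25/79 = 1/12 ✓
b·A²c: 79/84·7/158 = 1/24 ✓; 4 stages ⇒ order 4.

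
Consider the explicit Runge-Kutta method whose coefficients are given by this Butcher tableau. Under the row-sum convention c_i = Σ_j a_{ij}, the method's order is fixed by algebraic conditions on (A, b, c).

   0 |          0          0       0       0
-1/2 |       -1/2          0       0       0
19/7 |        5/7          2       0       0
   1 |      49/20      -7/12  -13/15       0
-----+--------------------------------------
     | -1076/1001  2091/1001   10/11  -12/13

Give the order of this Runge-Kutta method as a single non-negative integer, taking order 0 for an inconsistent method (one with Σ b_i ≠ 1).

b = (-1076/1001, 2091/1001, 10/11, -12/13)
c = (0, -1/2, 19/7, 1)
Ac = (0, 0, -1, -577/280)
Σ b_i: (-1076/1001)·1 + 2091/1001·1 + 10/11·1 + (-12/13)·1 = 1 ✓
b·c: 2091/1001·(-1/2) + 10/11·19/7 + (-12/13)·1 = 1/2 ✓
b·c²: 2091/1001·1/4 + 10/11·361/49 + (-12/13)·1 = 176485/28028 ≠ 1/3 ⇒ order 2.
b·Ac: 10/11·(-1) + (-12/13)·(-577/280) = 9941/10010 ≠ 1/6

2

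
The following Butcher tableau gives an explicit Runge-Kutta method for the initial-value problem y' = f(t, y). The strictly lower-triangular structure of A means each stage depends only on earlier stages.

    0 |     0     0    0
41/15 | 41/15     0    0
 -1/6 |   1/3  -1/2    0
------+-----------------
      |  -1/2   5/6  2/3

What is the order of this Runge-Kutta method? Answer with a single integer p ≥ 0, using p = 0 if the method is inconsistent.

b = (-1/2, 5/6, 2/3)
c = (0, 41/15, -1/6)
Ac = (0, 0, -41/30)
Σ b_i: (-1/2)·1 + 5/6·1 + 2/3·1 = 1 ✓
b·c: 5/6·41/15 + 2/3·(-1/6) = 13/6 ≠ 1/2 ⇒ order 1.

1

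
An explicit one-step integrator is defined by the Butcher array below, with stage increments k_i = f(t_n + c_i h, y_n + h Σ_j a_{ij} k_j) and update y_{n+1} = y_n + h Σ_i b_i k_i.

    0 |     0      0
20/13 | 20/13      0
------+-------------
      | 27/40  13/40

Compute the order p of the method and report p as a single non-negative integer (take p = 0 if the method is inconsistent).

2

b = (27/40, 13/40)
c = (0, 20/13)
Σ b_i: 27/40·1 + 13/40·1 = 1 ✓
b·c: 13/40·20/13 = 1/2 ✓; 2 stages ⇒ order 2.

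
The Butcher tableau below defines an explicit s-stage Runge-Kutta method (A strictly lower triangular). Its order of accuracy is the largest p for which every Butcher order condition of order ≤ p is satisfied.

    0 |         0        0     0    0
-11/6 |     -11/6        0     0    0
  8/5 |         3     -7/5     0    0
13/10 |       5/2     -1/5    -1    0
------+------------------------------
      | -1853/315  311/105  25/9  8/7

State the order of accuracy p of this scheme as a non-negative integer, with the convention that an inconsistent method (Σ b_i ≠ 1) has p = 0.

b = (-1853/315, 311/105, 25/9, 8/7)
c = (0, -11/6, 8/5, 13/10)
Ac = (0, 0, 77/30, -37/30)
Σ b_i: (-1853/315)·1 + 311/105·1 + 25/9·1 + 8/7·1 = 1 ✓
b·c: 311/105·(-11/6) + 25/9·8/5 + 8/7·13/10 = 1/2 ✓
b·c²: 311/105·121/36 + 25/9·64/25 + 8/7·169/100 = 359059/18900 ≠ 1/3 ⇒ order 2.
b·Ac: 25/9·77/30 + 8/7·(-37/30) = 10811/1890 ≠ 1/6

2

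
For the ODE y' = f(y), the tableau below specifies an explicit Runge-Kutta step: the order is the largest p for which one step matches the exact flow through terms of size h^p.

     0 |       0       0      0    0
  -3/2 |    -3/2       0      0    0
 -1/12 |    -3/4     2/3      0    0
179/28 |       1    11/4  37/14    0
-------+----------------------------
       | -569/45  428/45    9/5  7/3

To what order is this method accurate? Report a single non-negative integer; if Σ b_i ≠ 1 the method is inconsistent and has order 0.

2

b = (-569/45, 428/45, 9/5, 7/3)
c = (0, -3/2, -1/12, 179/28)
Ac = (0, 0, -1, -365/84)
Σ b_i: (-569/45)·1 + 428/45·1 + 9/5·1 + 7/3·1 = 1 ✓
b·c: 428/45·(-3/2) + 9/5·(-1/12) + 7/3·179/28 = 1/2 ✓
b·c²: 428/45·9/4 + 9/5·1/144 + 7/3·32041/784 = 98089/840 ≠ 1/3 ⇒ order 2.
b·Ac: 9/5·(-1) + 7/3·(-365/84) = -2149/180 ≠ 1/6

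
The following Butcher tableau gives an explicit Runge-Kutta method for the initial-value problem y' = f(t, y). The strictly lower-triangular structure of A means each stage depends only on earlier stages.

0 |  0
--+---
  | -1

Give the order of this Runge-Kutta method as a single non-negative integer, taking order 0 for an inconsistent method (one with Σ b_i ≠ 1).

0

b = (-1)
c = (0)
Σ b_i: (-1)·1 = -1 ≠ 1 ⇒ order 0.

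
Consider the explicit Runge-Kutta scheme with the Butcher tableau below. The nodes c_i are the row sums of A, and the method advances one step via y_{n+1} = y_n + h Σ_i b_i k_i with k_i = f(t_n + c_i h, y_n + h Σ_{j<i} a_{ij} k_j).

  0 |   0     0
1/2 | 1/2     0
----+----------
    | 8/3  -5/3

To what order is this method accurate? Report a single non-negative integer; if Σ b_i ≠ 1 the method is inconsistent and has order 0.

1

b = (8/3, -5/3)
c = (0, 1/2)
Σ b_i: 8/3·1 + (-5/3)·1 = 1 ✓
b·c: (-5/3)·1/2 = -5/6 ≠ 1/2 ⇒ order 1.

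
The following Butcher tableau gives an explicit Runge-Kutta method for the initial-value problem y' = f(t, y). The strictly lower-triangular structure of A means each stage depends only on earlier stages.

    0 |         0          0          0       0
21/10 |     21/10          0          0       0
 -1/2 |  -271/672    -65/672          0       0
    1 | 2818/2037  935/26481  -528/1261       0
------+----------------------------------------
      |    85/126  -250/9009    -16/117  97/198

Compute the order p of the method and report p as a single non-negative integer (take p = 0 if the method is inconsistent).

b = (85/126, -250/9009, -16/117, 97/198)
c = (0, 21/10, -1/2, 1)
Ac = (0, 0, -13/64, 55/194)
Σ b_i: 85/126·1 + (-250/9009)·1 + (-16/117)·1 + 97/198·1 = 1 ✓
b·c: (-250/9009)·21/10 + (-16/117)·(-1/2) + 97/198·1 = 1/2 ✓
b·c²: (-250/9009)·441/100 + (-16/117)·1/4 + 97/198·1 = 1/3 ✓
b·Ac: (-16/117)·(-13/64) + 97/198·55/194 = 1/6 ✓
b·c³: (-250/9009)·9261/1000 + (-16/117)·(-1/8) + 97/198·1 = 1/4 ✓
b·(c∘Ac): (-16/117)·13/128 + 97/198·55/194 = 1/8 ✓
b·Ac²: (-16/117)·(-273/640) + 97/198·99/1940 = 1/12 ✓
b·A²c: 97/198·33/388 = 1/24 ✓; 4 stages ⇒ order 4.

4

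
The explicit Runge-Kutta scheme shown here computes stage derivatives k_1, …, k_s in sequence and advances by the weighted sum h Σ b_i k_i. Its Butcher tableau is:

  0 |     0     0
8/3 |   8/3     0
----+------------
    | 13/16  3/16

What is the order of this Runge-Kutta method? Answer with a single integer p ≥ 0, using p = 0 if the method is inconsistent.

2

b = (13/16, 3/16)
c = (0, 8/3)
Σ b_i: 13/16·1 + 3/16·1 = 1 ✓
b·c: 3/16·8/3 = 1/2 ✓; 2 stages ⇒ order 2.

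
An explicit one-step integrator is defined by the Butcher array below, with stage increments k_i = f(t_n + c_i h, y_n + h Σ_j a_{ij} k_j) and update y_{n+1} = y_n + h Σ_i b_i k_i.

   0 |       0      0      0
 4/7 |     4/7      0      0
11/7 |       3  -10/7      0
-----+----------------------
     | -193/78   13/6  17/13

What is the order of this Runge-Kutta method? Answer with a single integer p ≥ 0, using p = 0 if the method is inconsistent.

1

b = (-193/78, 13/6, 17/13)
c = (0, 4/7, 11/7)
Ac = (0, 0, -40/49)
Σ b_i: (-193/78)·1 + 13/6·1 + 17/13·1 = 1 ✓
b·c: 13/6·4/7 + 17/13·11/7 = 899/273 ≠ 1/2 ⇒ order 1.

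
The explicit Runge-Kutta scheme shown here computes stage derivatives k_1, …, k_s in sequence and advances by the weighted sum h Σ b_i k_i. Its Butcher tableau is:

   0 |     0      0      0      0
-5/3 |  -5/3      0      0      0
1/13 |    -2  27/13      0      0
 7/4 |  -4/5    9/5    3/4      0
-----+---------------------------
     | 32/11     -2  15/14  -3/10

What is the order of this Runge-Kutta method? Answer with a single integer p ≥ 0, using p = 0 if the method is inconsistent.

b = (32/11, -2, 15/14, -3/10)
c = (0, -5/3, 1/13, 7/4)
Ac = (0, 0, -45/13, -153/52)
Σ b_i: 32/11·1 + (-2)·1 + 15/14·1 + (-3/10)·1 = 647/385 ≠ 1 ⇒ order 0.

0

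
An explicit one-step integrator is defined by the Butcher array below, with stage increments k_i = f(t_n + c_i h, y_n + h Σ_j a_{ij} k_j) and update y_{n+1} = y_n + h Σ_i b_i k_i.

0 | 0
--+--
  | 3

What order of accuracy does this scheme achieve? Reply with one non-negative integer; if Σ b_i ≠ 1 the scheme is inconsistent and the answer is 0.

b = (3)
c = (0)
Σ b_i: 3·1 = 3 ≠ 1 ⇒ order 0.

0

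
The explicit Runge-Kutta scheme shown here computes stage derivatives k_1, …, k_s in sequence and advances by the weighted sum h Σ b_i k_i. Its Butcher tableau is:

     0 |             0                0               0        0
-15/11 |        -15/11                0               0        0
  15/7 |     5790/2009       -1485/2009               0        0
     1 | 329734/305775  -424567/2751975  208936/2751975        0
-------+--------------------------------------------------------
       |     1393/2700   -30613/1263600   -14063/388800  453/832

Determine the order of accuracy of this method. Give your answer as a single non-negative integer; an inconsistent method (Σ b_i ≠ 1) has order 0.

b = (1393/2700, -30613/1263600, -14063/388800, 453/832)
c = (0, -15/11, 15/7, 1)
Ac = (0, 0, 2025/2009, 169/453)
Σ b_i: 1393/2700·1 + (-30613/1263600)·1 + (-14063/388800)·1 + 453/832·1 = 1 ✓
b·c: (-30613/1263600)·(-15/11) + (-14063/388800)·15/7 + 453/832·1 = 1/2 ✓
b·c²: (-30613/1263600)·225/121 + (-14063/388800)·225/49 + 453/832·1 = 1/3 ✓
b·Ac: (-14063/388800)·2025/2009 + 453/832·169/453 = 1/6 ✓
b·c³: (-30613/1263600)·(-3375/1331) + (-14063/388800)·3375/343 + 453/832·1 = 1/4 ✓
b·(c∘Ac): (-14063/388800)·30375/14063 + 453/832·169/453 = 1/8 ✓
b·Ac²: (-14063/388800)·(-30375/22099) + 453/832·923/14949 = 1/12 ✓
b·A²c: 453/832·104/1359 = 1/24 ✓; 4 stages ⇒ order 4.

4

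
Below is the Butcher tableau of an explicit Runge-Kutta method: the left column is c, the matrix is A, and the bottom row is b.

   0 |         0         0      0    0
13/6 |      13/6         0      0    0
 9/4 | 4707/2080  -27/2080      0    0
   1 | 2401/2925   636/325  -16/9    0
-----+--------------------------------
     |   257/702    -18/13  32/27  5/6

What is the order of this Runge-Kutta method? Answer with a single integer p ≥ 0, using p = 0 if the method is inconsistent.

b = (257/702, -18/13, 32/27, 5/6)
c = (0, 13/6, 9/4, 1)
Ac = (0, 0, -9/320, 6/25)
Σ b_i: 257/702·1 + (-18/13)·1 + 32/27·1 + 5/6·1 = 1 ✓
b·c: (-18/13)·13/6 + 32/27·9/4 + 5/6·1 = 1/2 ✓
b·c²: (-18/13)·169/36 + 32/27·81/16 + 5/6·1 = 1/3 ✓
b·Ac: 32/27·(-9/320) + 5/6·6/25 = 1/6 ✓
b·c³: (-18/13)·2197/216 + 32/27·729/64 + 5/6·1 = 1/4 ✓
b·(c∘Ac): 32/27·(-81/1280) + 5/6·6/25 = 1/8 ✓
b·Ac²: 32/27·(-39/640) + 5/6·14/75 = 1/12 ✓
b·A²c: 5/6·1/20 = 1/24 ✓; 4 stages ⇒ order 4.

4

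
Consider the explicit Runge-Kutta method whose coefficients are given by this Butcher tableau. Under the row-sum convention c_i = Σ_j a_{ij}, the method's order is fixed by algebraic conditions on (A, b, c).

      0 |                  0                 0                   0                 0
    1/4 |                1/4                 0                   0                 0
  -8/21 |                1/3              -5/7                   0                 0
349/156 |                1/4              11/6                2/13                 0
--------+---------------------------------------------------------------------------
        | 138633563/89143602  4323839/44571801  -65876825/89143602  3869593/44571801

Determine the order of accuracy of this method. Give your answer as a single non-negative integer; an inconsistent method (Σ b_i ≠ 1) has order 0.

3

b = (138633563/89143602, 4323839/44571801, -65876825/89143602, 3869593/44571801)
c = (0, 1/4, -8/21, 349/156)
Ac = (0, 0, -5/28, 291/728)
Σ b_i: 138633563/89143602·1 + 4323839/44571801·1 + (-65876825/89143602)·1 + 3869593/44571801·1 = 1 ✓
b·c: 4323839/44571801·1/4 + (-65876825/89143602)·(-8/21) + 3869593/44571801·349/156 = 1/2 ✓
b·c²: 4323839/44571801·1/16 + (-65876825/89143602)·64/441 + 3869593/44571801·121801/24336 = 1/3 ✓
b·Ac: (-65876825/89143602)·(-5/28) + 3869593/44571801·291/728 = 1/6 ✓
b·c³: 4323839/44571801·1/64 + (-65876825/89143602)·(-512/9261) + 3869593/44571801·42508549/3796416 = 1185033861199/1168137760608 ≠ 1/4 ⇒ order 3.
b·(c∘Ac): (-65876825/89143602)·10/147 + 3869593/44571801·33853/37856 = 117091489/4278892896 ≠ 1/8
b·Ac²: (-65876825/89143602)·(-5/112) + 3869593/44571801·25117/183456 = 1008126829/22464187704 ≠ 1/12
b·A²c: 3869593/44571801·(-5/182) = -212615/89143602 ≠ 1/24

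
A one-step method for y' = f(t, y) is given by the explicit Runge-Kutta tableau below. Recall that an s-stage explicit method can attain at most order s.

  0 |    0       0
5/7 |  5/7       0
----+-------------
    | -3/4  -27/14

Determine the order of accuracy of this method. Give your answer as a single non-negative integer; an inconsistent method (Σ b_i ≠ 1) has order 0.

0

b = (-3/4, -27/14)
c = (0, 5/7)
Σ b_i: (-3/4)·1 + (-27/14)·1 = -75/28 ≠ 1 ⇒ order 0.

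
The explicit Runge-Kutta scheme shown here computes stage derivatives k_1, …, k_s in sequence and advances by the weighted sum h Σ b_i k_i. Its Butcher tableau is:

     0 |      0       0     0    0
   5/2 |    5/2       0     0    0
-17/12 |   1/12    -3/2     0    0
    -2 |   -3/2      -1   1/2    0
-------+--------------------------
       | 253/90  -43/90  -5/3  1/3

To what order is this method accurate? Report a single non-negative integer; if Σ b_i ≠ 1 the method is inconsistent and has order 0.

b = (253/90, -43/90, -5/3, 1/3)
c = (0, 5/2, -17/12, -2)
Ac = (0, 0, -15/4, -77/24)
Σ b_i: 253/90·1 + (-43/90)·1 + (-5/3)·1 + 1/3·1 = 1 ✓
b·c: (-43/90)·5/2 + (-5/3)·(-17/12) + 1/3·(-2) = 1/2 ✓
b·c²: (-43/90)·25/4 + (-5/3)·289/144 + 1/3·4 = -2159/432 ≠ 1/3 ⇒ order 2.
b·Ac: (-5/3)·(-15/4) + 1/3·(-77/24) = 373/72 ≠ 1/6

2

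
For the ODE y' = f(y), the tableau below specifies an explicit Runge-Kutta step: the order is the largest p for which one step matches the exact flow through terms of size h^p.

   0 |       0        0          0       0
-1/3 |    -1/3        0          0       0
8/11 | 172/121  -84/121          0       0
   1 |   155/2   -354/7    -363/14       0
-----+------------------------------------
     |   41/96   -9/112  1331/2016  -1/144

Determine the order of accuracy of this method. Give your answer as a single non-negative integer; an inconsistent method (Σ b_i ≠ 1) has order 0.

b = (41/96, -9/112, 1331/2016, -1/144)
c = (0, -1/3, 8/11, 1)
Ac = (0, 0, 28/121, -2)
Σ b_i: 41/96·1 + (-9/112)·1 + 1331/2016·1 + (-1/144)·1 = 1 ✓
b·c: (-9/112)·(-1/3) + 1331/2016·8/11 + (-1/144)·1 = 1/2 ✓
b·c²: (-9/112)·1/9 + 1331/2016·64/121 + (-1/144)·1 = 1/3 ✓
b·Ac: 1331/2016·28/121 + (-1/144)·(-2) = 1/6 ✓
b·c³: (-9/112)·(-1/27) + 1331/2016·512/1331 + (-1/144)·1 = 1/4 ✓
b·(c∘Ac): 1331/2016·224/1331 + (-1/144)·(-2) = 1/8 ✓
b·Ac²: 1331/2016·(-28/363) + (-1/144)·(-58/3) = 1/12 ✓
b·A²c: (-1/144)·(-6) = 1/24 ✓; 4 stages ⇒ order 4.

4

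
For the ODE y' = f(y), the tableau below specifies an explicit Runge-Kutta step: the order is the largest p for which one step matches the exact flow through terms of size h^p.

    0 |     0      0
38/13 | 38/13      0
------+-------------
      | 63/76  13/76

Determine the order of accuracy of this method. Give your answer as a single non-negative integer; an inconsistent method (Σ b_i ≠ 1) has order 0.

2

b = (63/76, 13/76)
c = (0, 38/13)
Σ b_i: 63/76·1 + 13/76·1 = 1 ✓
b·c: 13/76·38/13 = 1/2 ✓; 2 stages ⇒ order 2.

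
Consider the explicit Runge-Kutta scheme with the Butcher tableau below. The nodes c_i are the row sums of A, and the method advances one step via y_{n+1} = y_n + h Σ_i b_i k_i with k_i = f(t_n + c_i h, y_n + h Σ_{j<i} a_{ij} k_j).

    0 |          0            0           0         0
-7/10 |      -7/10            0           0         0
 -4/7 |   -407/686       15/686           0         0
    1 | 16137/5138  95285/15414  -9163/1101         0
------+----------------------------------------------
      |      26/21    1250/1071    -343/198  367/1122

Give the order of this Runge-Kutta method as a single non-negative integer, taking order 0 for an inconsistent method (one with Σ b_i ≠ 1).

b = (26/21, 1250/1071, -343/198, 367/1122)
c = (0, -7/10, -4/7, 1)
Ac = (0, 0, -3/196, 629/1468)
Σ b_i: 26/21·1 + 1250/1071·1 + (-343/198)·1 + 367/1122·1 = 1 ✓
b·c: 1250/1071·(-7/10) + (-343/198)·(-4/7) + 367/1122·1 = 1/2 ✓
b·c²: 1250/1071·49/100 + (-343/198)·16/49 + 367/1122·1 = 1/3 ✓
b·Ac: (-343/198)·(-3/196) + 367/1122·629/1468 = 1/6 ✓
b·c³: 1250/1071·(-343/1000) + (-343/198)·(-64/343) + 367/1122·1 = 1/4 ✓
b·(c∘Ac): (-343/198)·3/343 + 367/1122·629/1468 = 1/8 ✓
b·Ac²: (-343/198)·3/280 + 367/1122·4573/14680 = 1/12 ✓
b·A²c: 367/1122·187/1468 = 1/24 ✓; 4 stages ⇒ order 4.

4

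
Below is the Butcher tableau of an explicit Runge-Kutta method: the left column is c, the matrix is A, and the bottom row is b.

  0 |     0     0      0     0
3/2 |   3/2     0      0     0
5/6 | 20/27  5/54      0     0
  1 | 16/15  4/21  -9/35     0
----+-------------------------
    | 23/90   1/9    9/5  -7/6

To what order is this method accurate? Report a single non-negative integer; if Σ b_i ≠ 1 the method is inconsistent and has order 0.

4

b = (23/90, 1/9, 9/5, -7/6)
c = (0, 3/2, 5/6, 1)
Ac = (0, 0, 5/36, 1/14)
Σ b_i: 23/90·1 + 1/9·1 + 9/5·1 + (-7/6)·1 = 1 ✓
b·c: 1/9·3/2 + 9/5·5/6 + (-7/6)·1 = 1/2 ✓
b·c²: 1/9·9/4 + 9/5·25/36 + (-7/6)·1 = 1/3 ✓
b·Ac: 9/5·5/36 + (-7/6)·1/14 = 1/6 ✓
b·c³: 1/9·27/8 + 9/5·125/216 + (-7/6)·1 = 1/4 ✓
b·(c∘Ac): 9/5·25/216 + (-7/6)·1/14 = 1/8 ✓
b·Ac²: 9/5·5/24 + (-7/6)·1/4 = 1/12 ✓
b·A²c: (-7/6)·(-1/28) = 1/24 ✓; 4 stages ⇒ order 4.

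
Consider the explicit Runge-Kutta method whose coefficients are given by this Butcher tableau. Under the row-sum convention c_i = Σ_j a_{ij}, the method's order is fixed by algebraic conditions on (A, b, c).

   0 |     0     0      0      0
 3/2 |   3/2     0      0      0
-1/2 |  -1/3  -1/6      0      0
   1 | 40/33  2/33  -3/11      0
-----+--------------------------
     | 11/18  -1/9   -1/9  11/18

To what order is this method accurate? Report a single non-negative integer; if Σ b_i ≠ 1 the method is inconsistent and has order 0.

4

b = (11/18, -1/9, -1/9, 11/18)
c = (0, 3/2, -1/2, 1)
Ac = (0, 0, -1/4, 5/22)
Σ b_i: 11/18·1 + (-1/9)·1 + (-1/9)·1 + 11/18·1 = 1 ✓
b·c: (-1/9)·3/2 + (-1/9)·(-1/2) + 11/18·1 = 1/2 ✓
b·c²: (-1/9)·9/4 + (-1/9)·1/4 + 11/18·1 = 1/3 ✓
b·Ac: (-1/9)·(-1/4) + 11/18·5/22 = 1/6 ✓
b·c³: (-1/9)·27/8 + (-1/9)·(-1/8) + 11/18·1 = 1/4 ✓
b·(c∘Ac): (-1/9)·1/8 + 11/18·5/22 = 1/8 ✓
b·Ac²: (-1/9)·(-3/8) + 11/18·3/44 = 1/12 ✓
b·A²c: 11/18·3/44 = 1/24 ✓; 4 stages ⇒ order 4.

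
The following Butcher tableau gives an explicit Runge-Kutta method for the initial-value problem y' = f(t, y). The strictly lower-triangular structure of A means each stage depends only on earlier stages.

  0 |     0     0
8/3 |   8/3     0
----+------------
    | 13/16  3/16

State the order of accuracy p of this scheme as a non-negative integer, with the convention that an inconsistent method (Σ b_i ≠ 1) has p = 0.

2

b = (13/16, 3/16)
c = (0, 8/3)
Σ b_i: 13/16·1 + 3/16·1 = 1 ✓
b·c: 3/16·8/3 = 1/2 ✓; 2 stages ⇒ order 2.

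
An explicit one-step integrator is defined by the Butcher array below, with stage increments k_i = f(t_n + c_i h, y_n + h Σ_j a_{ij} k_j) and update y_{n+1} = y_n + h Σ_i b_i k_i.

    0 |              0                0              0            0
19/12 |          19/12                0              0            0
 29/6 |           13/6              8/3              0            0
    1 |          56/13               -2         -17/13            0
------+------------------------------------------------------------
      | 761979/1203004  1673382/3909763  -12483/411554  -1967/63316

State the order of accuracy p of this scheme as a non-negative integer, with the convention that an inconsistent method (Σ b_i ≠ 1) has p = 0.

3

b = (761979/1203004, 1673382/3909763, -12483/411554, -1967/63316)
c = (0, 19/12, 29/6, 1)
Ac = (0, 0, 38/9, -370/39)
Σ b_i: 761979/1203004·1 + 1673382/3909763·1 + (-12483/411554)·1 + (-1967/63316)·1 = 1 ✓
b·c: 1673382/3909763·19/12 + (-12483/411554)·29/6 + (-1967/63316)·1 = 1/2 ✓
b·c²: 1673382/3909763·361/144 + (-12483/411554)·841/36 + (-1967/63316)·1 = 1/3 ✓
b·Ac: (-12483/411554)·38/9 + (-1967/63316)·(-370/39) = 1/6 ✓
b·c³: 1673382/3909763·6859/1728 + (-12483/411554)·24389/216 + (-1967/63316)·1 = -8009581/4558752 ≠ 1/4 ⇒ order 3.
b·(c∘Ac): (-12483/411554)·551/27 + (-1967/63316)·(-370/39) = -200171/617331 ≠ 1/8
b·Ac²: (-12483/411554)·361/54 + (-1967/63316)·(-33287/936) = 4112197/4558752 ≠ 1/12
b·A²c: (-1967/63316)·(-646/117) = 635341/3703986 ≠ 1/24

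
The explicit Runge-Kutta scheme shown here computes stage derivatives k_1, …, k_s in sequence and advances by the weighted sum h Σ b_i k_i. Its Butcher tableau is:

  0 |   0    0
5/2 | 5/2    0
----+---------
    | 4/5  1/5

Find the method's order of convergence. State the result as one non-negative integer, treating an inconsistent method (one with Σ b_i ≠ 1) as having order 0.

2

b = (4/5, 1/5)
c = (0, 5/2)
Σ b_i: 4/5·1 + 1/5·1 = 1 ✓
b·c: 1/5·5/2 = 1/2 ✓; 2 stages ⇒ order 2.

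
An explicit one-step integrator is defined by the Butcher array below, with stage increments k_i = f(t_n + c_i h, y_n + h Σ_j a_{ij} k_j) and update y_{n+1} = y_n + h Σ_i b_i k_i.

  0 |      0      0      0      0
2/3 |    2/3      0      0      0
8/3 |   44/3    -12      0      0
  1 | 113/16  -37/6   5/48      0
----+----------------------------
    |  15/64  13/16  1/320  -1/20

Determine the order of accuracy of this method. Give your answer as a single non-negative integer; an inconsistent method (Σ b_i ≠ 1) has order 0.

b = (15/64, 13/16, 1/320, -1/20)
c = (0, 2/3, 8/3, 1)
Ac = (0, 0, -8, -23/6)
Σ b_i: 15/64·1 + 13/16·1 + 1/320·1 + (-1/20)·1 = 1 ✓
b·c: 13/16·2/3 + 1/320·8/3 + (-1/20)·1 = 1/2 ✓
b·c²: 13/16·4/9 + 1/320·64/9 + (-1/20)·1 = 1/3 ✓
b·Ac: 1/320·(-8) + (-1/20)·(-23/6) = 1/6 ✓
b·c³: 13/16·8/27 + 1/320·512/27 + (-1/20)·1 = 1/4 ✓
b·(c∘Ac): 1/320·(-64/3) + (-1/20)·(-23/6) = 1/8 ✓
b·Ac²: 1/320·(-16/3) + (-1/20)·(-2) = 1/12 ✓
b·A²c: (-1/20)·(-5/6) = 1/24 ✓; 4 stages ⇒ order 4.

4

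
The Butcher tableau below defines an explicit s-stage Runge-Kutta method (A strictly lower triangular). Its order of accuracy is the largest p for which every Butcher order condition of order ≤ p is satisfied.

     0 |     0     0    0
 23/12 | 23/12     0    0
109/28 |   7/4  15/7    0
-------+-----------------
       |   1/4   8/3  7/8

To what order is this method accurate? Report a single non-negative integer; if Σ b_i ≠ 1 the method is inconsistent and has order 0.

b = (1/4, 8/3, 7/8)
c = (0, 23/12, 109/28)
Ac = (0, 0, 115/28)
Σ b_i: 1/4·1 + 8/3·1 + 7/8·1 = 91/24 ≠ 1 ⇒ order 0.

0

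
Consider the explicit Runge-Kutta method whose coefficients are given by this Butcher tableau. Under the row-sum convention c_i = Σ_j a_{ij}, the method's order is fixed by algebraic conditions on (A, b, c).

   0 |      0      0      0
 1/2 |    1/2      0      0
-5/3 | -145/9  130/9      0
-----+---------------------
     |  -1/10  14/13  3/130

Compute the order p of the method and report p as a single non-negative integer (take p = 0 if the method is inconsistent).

3

b = (-1/10, 14/13, 3/130)
c = (0, 1/2, -5/3)
Ac = (0, 0, 65/9)
Σ b_i: (-1/10)·1 + 14/13·1 + 3/130·1 = 1 ✓
b·c: 14/13·1/2 + 3/130·(-5/3) = 1/2 ✓
b·c²: 14/13·1/4 + 3/130·25/9 = 1/3 ✓
b·Ac: 3/130·65/9 = 1/6 ✓; 3 stages ⇒ order 3.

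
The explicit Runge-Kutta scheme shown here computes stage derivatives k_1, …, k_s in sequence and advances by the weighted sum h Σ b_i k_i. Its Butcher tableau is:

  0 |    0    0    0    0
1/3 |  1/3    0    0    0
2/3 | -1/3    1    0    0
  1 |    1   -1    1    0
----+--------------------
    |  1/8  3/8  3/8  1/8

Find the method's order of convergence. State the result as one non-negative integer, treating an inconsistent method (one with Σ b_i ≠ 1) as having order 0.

b = (1/8, 3/8, 3/8, 1/8)
c = (0, 1/3, 2/3, 1)
Ac = (0, 0, 1/3, 1/3)
Σ b_i: 1/8·1 + 3/8·1 + 3/8·1 + 1/8·1 = 1 ✓
b·c: 3/8·1/3 + 3/8·2/3 + 1/8·1 = 1/2 ✓
b·c²: 3/8·1/9 + 3/8·4/9 + 1/8·1 = 1/3 ✓
b·Ac: 3/8·1/3 + 1/8·1/3 = 1/6 ✓
b·c³: 3/8·1/27 + 3/8·8/27 + 1/8·1 = 1/4 ✓
b·(c∘Ac): 3/8·2/9 + 1/8·1/3 = 1/8 ✓
b·Ac²: 3/8·1/9 + 1/8·1/3 = 1/12 ✓
b·A²c: 1/8·1/3 = 1/24 ✓; 4 stages ⇒ order 4.

4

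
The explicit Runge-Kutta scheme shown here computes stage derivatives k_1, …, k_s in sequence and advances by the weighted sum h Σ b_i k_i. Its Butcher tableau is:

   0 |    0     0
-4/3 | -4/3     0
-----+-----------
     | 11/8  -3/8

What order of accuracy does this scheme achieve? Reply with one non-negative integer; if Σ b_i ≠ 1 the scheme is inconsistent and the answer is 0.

b = (11/8, -3/8)
c = (0, -4/3)
Σ b_i: 11/8·1 + (-3/8)·1 = 1 ✓
b·c: (-3/8)·(-4/3) = 1/2 ✓; 2 stages ⇒ order 2.

2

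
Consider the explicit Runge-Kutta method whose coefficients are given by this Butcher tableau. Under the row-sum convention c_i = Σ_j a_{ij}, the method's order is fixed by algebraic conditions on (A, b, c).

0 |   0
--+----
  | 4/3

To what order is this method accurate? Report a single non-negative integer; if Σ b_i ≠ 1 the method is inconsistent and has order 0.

b = (4/3)
c = (0)
Σ b_i: 4/3·1 = 4/3 ≠ 1 ⇒ order 0.

0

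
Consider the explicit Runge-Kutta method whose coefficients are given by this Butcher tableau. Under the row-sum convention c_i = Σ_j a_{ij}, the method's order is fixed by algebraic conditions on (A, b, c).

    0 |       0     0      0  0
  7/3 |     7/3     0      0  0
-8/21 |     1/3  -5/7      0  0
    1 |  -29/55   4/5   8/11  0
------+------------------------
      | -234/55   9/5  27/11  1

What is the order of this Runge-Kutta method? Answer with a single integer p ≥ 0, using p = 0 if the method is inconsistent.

1

b = (-234/55, 9/5, 27/11, 1)
c = (0, 7/3, -8/21, 1)
Ac = (0, 0, -5/3, 612/385)
Σ b_i: (-234/55)·1 + 9/5·1 + 27/11·1 + 1·1 = 1 ✓
b·c: 9/5·7/3 + 27/11·(-8/21) + 1·1 = 1642/385 ≠ 1/2 ⇒ order 1.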